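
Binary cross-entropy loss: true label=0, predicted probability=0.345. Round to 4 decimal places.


For y=0: Loss = -log(1-p)
= -log(1 - 0.345)
= -log(0.655)
= -(-0.4231)
= 0.4231

0.4231


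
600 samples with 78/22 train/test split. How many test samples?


Train samples = 600 * 78% = 468
Test samples = 600 - 468
= 132

132


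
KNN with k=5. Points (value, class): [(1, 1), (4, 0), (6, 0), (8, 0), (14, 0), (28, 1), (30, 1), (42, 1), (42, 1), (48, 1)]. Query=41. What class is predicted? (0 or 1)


Distances from query 41:
Point 42 (class 1): distance = 1
Point 42 (class 1): distance = 1
Point 48 (class 1): distance = 7
Point 30 (class 1): distance = 11
Point 28 (class 1): distance = 13
K=5 nearest neighbors: classes = [1, 1, 1, 1, 1]
Votes for class 1: 5 / 5
Majority vote => class 1

1


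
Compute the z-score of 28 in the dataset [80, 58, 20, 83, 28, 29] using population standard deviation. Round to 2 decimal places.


Mean = (80 + 58 + 20 + 83 + 28 + 29) / 6 = 49.6667
Variance = sum((x_i - mean)^2) / n = 646.2222
Std = sqrt(646.2222) = 25.4209
Z = (x - mean) / std
= (28 - 49.6667) / 25.4209
= -21.6667 / 25.4209
= -0.85

-0.85


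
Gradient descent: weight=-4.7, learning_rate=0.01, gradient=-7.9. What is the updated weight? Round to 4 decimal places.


w_new = w_old - lr * gradient
= -4.7 - 0.01 * -7.9
= -4.7 - (-0.079)
= -4.6210

-4.6210


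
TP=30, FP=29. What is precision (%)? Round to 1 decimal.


Precision = TP / (TP + FP) * 100
= 30 / (30 + 29)
= 30 / 59
= 0.5085
= 50.8%

50.8


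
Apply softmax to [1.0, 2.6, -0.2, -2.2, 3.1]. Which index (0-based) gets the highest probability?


Softmax is a monotonic transformation, so it preserves the argmax.
We need to find the index of the maximum logit.
Index 0: 1.0
Index 1: 2.6
Index 2: -0.2
Index 3: -2.2
Index 4: 3.1
Maximum logit = 3.1 at index 4

4


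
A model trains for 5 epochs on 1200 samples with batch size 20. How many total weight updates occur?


Iterations per epoch = 1200 / 20 = 60
Total updates = iterations_per_epoch * epochs
= 60 * 5
= 300

300


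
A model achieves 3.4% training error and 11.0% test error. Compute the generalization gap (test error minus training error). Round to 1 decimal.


Generalization gap = test_error - train_error
= 11.0 - 3.4
= 7.6%
A moderate gap.

7.6


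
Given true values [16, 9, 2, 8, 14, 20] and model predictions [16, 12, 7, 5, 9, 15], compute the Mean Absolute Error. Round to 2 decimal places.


Absolute errors: [0, 3, 5, 3, 5, 5]
Sum of absolute errors = 21
MAE = 21 / 6 = 3.50

3.50


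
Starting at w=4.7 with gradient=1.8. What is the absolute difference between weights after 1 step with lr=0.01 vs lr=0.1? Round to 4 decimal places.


With lr=0.01: w_new = 4.7 - 0.01 * 1.8 = 4.682
With lr=0.1: w_new = 4.7 - 0.1 * 1.8 = 4.52
Absolute difference = |4.682 - 4.52|
= 0.1620

0.1620


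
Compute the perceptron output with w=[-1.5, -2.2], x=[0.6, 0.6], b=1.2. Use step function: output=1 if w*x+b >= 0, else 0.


z = w . x + b
= -1.5*0.6 + -2.2*0.6 + 1.2
= -0.9 + -1.32 + 1.2
= -2.22 + 1.2
= -1.02
Since z = -1.02 < 0, output = 0

0


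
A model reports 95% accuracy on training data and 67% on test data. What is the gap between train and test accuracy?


Gap = train_accuracy - test_accuracy
= 95 - 67
= 28%
This large gap strongly indicates overfitting.

28


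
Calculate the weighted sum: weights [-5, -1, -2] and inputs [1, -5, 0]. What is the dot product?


Element-wise products:
-5 * 1 = -5
-1 * -5 = 5
-2 * 0 = 0
Sum = -5 + 5 + 0
= 0

0


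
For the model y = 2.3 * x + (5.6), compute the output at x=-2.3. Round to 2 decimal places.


y = 2.3 * -2.3 + (5.6)
= -5.29 + (5.6)
= 0.31

0.31


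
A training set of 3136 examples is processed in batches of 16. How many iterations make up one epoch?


Iterations per epoch = dataset_size / batch_size
= 3136 / 16
= 196

196


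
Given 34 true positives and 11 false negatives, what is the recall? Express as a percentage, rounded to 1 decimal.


Recall = TP / (TP + FN) * 100
= 34 / (34 + 11)
= 34 / 45
= 0.7556
= 75.6%

75.6


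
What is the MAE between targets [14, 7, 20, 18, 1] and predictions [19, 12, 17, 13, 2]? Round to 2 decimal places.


Absolute errors: [5, 5, 3, 5, 1]
Sum of absolute errors = 19
MAE = 19 / 5 = 3.80

3.80


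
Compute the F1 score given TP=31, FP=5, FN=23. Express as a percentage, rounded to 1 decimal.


Precision = TP / (TP + FP) = 31 / 36 = 0.8611
Recall = TP / (TP + FN) = 31 / 54 = 0.5741
F1 = 2 * P * R / (P + R)
= 2 * 0.8611 * 0.5741 / (0.8611 + 0.5741)
= 0.9887 / 1.4352
= 0.6889
As percentage: 68.9%

68.9


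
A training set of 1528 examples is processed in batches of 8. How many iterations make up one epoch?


Iterations per epoch = dataset_size / batch_size
= 1528 / 8
= 191

191


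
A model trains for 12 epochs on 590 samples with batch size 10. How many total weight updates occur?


Iterations per epoch = 590 / 10 = 59
Total updates = iterations_per_epoch * epochs
= 59 * 12
= 708

708


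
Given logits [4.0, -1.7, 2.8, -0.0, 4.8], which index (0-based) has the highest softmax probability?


Softmax is a monotonic transformation, so it preserves the argmax.
We need to find the index of the maximum logit.
Index 0: 4.0
Index 1: -1.7
Index 2: 2.8
Index 3: -0.0
Index 4: 4.8
Maximum logit = 4.8 at index 4

4


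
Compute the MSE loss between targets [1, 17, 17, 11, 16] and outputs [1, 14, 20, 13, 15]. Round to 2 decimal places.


Differences: [0, 3, -3, -2, 1]
Squared errors: [0, 9, 9, 4, 1]
Sum of squared errors = 23
MSE = 23 / 5 = 4.60

4.60


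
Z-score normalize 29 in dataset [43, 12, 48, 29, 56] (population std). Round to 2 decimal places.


Mean = (43 + 12 + 48 + 29 + 56) / 5 = 37.6
Variance = sum((x_i - mean)^2) / n = 241.04
Std = sqrt(241.04) = 15.5255
Z = (x - mean) / std
= (29 - 37.6) / 15.5255
= -8.6 / 15.5255
= -0.55

-0.55


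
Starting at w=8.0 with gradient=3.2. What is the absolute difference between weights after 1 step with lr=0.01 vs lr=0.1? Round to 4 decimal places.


With lr=0.01: w_new = 8.0 - 0.01 * 3.2 = 7.968
With lr=0.1: w_new = 8.0 - 0.1 * 3.2 = 7.68
Absolute difference = |7.968 - 7.68|
= 0.2880

0.2880


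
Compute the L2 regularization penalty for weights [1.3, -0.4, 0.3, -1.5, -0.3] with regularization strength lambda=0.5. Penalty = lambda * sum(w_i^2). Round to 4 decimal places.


Squaring each weight:
1.3^2 = 1.69
(-0.4)^2 = 0.16
0.3^2 = 0.09
(-1.5)^2 = 2.25
(-0.3)^2 = 0.09
Sum of squares = 4.28
Penalty = 0.5 * 4.28 = 2.1400

2.1400


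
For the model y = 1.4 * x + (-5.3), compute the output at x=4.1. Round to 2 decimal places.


y = 1.4 * 4.1 + (-5.3)
= 5.74 + (-5.3)
= 0.44

0.44


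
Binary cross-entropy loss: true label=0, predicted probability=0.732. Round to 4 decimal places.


For y=0: Loss = -log(1-p)
= -log(1 - 0.732)
= -log(0.268)
= -(-1.3168)
= 1.3168

1.3168


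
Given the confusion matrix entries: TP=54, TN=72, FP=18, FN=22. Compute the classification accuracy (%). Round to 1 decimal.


Accuracy = (TP + TN) / (TP + TN + FP + FN) * 100
= (54 + 72) / (54 + 72 + 18 + 22)
= 126 / 166
= 0.759
= 75.9%

75.9


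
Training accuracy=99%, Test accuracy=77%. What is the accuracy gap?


Gap = train_accuracy - test_accuracy
= 99 - 77
= 22%
This large gap strongly indicates overfitting.

22


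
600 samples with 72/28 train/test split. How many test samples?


Train samples = 600 * 72% = 432
Test samples = 600 - 432
= 168

168


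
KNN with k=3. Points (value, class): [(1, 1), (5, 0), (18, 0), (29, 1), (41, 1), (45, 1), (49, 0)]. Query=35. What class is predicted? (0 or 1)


Distances from query 35:
Point 29 (class 1): distance = 6
Point 41 (class 1): distance = 6
Point 45 (class 1): distance = 10
K=3 nearest neighbors: classes = [1, 1, 1]
Votes for class 1: 3 / 3
Majority vote => class 1

1


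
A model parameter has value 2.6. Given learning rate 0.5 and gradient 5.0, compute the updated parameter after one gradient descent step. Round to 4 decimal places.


w_new = w_old - lr * gradient
= 2.6 - 0.5 * 5.0
= 2.6 - (2.5)
= 0.1000

0.1000


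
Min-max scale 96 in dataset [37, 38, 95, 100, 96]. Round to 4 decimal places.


Min = 37, Max = 100
Range = 100 - 37 = 63
Scaled = (x - min) / (max - min)
= (96 - 37) / 63
= 59 / 63
= 0.9365

0.9365


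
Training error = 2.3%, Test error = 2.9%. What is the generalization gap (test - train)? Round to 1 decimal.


Generalization gap = test_error - train_error
= 2.9 - 2.3
= 0.6%
A small gap suggests good generalization.

0.6


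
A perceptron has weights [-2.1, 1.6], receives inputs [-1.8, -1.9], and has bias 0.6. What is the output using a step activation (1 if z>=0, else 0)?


z = w . x + b
= -2.1*-1.8 + 1.6*-1.9 + 0.6
= 3.78 + -3.04 + 0.6
= 0.74 + 0.6
= 1.34
Since z = 1.34 >= 0, output = 1

1


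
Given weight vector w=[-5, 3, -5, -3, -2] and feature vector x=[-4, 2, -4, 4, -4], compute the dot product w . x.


Element-wise products:
-5 * -4 = 20
3 * 2 = 6
-5 * -4 = 20
-3 * 4 = -12
-2 * -4 = 8
Sum = 20 + 6 + 20 + -12 + 8
= 42

42


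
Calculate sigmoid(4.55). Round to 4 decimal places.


sigmoid(z) = 1 / (1 + exp(-z))
exp(-(4.55)) = exp(-4.55) = 0.0106
1 + 0.0106 = 1.0106
1 / 1.0106 = 0.9895

0.9895


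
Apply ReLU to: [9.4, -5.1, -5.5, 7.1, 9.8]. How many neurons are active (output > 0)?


ReLU(x) = max(0, x) for each element:
ReLU(9.4) = 9.4
ReLU(-5.1) = 0
ReLU(-5.5) = 0
ReLU(7.1) = 7.1
ReLU(9.8) = 9.8
Active neurons (>0): 3

3


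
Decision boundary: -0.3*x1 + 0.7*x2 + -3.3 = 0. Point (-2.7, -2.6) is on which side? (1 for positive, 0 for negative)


Compute -0.3 * -2.7 + 0.7 * -2.6 + -3.3
= 0.81 + -1.82 + -3.3
= -4.31
Since -4.31 < 0, the point is on the negative side.

0


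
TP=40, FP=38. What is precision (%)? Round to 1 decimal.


Precision = TP / (TP + FP) * 100
= 40 / (40 + 38)
= 40 / 78
= 0.5128
= 51.3%

51.3


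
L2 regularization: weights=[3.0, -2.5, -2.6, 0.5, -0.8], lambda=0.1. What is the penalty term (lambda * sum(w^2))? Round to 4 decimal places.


Squaring each weight:
3.0^2 = 9.0
(-2.5)^2 = 6.25
(-2.6)^2 = 6.76
0.5^2 = 0.25
(-0.8)^2 = 0.64
Sum of squares = 22.9
Penalty = 0.1 * 22.9 = 2.2900

2.2900


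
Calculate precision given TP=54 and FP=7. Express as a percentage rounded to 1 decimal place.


Precision = TP / (TP + FP) * 100
= 54 / (54 + 7)
= 54 / 61
= 0.8852
= 88.5%

88.5


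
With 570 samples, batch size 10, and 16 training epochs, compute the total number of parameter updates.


Iterations per epoch = 570 / 10 = 57
Total updates = iterations_per_epoch * epochs
= 57 * 16
= 912

912


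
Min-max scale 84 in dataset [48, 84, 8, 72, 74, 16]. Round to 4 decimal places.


Min = 8, Max = 84
Range = 84 - 8 = 76
Scaled = (x - min) / (max - min)
= (84 - 8) / 76
= 76 / 76
= 1.0000

1.0000


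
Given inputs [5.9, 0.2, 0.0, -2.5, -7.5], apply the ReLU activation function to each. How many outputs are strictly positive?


ReLU(x) = max(0, x) for each element:
ReLU(5.9) = 5.9
ReLU(0.2) = 0.2
ReLU(0.0) = 0
ReLU(-2.5) = 0
ReLU(-7.5) = 0
Active neurons (>0): 2

2


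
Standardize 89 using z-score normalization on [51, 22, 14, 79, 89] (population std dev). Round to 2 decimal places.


Mean = (51 + 22 + 14 + 79 + 89) / 5 = 51.0
Variance = sum((x_i - mean)^2) / n = 887.6
Std = sqrt(887.6) = 29.7926
Z = (x - mean) / std
= (89 - 51.0) / 29.7926
= 38.0 / 29.7926
= 1.28

1.28


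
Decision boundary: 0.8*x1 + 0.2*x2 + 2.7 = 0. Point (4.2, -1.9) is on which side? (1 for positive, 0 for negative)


Compute 0.8 * 4.2 + 0.2 * -1.9 + 2.7
= 3.36 + -0.38 + 2.7
= 5.68
Since 5.68 >= 0, the point is on the positive side.

1


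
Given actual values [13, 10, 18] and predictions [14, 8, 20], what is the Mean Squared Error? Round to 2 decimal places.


Differences: [-1, 2, -2]
Squared errors: [1, 4, 4]
Sum of squared errors = 9
MSE = 9 / 3 = 3.00

3.00


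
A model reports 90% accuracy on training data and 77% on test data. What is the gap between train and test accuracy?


Gap = train_accuracy - test_accuracy
= 90 - 77
= 13%
This gap suggests the model is overfitting.

13


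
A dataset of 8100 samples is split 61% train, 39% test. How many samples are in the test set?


Train samples = 8100 * 61% = 4941
Test samples = 8100 - 4941
= 3159

3159


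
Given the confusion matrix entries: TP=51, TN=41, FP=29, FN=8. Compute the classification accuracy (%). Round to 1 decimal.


Accuracy = (TP + TN) / (TP + TN + FP + FN) * 100
= (51 + 41) / (51 + 41 + 29 + 8)
= 92 / 129
= 0.7132
= 71.3%

71.3


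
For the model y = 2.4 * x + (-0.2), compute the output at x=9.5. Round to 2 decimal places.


y = 2.4 * 9.5 + (-0.2)
= 22.8 + (-0.2)
= 22.60

22.60


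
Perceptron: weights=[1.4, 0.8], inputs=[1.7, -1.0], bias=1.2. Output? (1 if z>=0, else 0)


z = w . x + b
= 1.4*1.7 + 0.8*-1.0 + 1.2
= 2.38 + -0.8 + 1.2
= 1.58 + 1.2
= 2.78
Since z = 2.78 >= 0, output = 1

1


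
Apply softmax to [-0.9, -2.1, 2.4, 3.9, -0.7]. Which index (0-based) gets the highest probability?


Softmax is a monotonic transformation, so it preserves the argmax.
We need to find the index of the maximum logit.
Index 0: -0.9
Index 1: -2.1
Index 2: 2.4
Index 3: 3.9
Index 4: -0.7
Maximum logit = 3.9 at index 3

3


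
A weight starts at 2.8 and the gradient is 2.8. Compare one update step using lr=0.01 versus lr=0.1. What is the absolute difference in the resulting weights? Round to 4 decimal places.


With lr=0.01: w_new = 2.8 - 0.01 * 2.8 = 2.772
With lr=0.1: w_new = 2.8 - 0.1 * 2.8 = 2.52
Absolute difference = |2.772 - 2.52|
= 0.2520

0.2520


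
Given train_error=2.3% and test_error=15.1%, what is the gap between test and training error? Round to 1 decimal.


Generalization gap = test_error - train_error
= 15.1 - 2.3
= 12.8%
A large gap suggests overfitting.

12.8


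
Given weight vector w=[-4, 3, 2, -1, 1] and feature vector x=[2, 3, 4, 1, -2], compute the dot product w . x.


Element-wise products:
-4 * 2 = -8
3 * 3 = 9
2 * 4 = 8
-1 * 1 = -1
1 * -2 = -2
Sum = -8 + 9 + 8 + -1 + -2
= 6

6


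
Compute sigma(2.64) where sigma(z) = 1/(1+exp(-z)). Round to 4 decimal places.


sigmoid(z) = 1 / (1 + exp(-z))
exp(-(2.64)) = exp(-2.64) = 0.0714
1 + 0.0714 = 1.0714
1 / 1.0714 = 0.9334

0.9334


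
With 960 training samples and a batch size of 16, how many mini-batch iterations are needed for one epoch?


Iterations per epoch = dataset_size / batch_size
= 960 / 16
= 60

60


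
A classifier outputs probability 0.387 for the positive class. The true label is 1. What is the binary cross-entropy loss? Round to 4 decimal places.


For y=1: Loss = -log(p)
= -log(0.387)
= -(-0.9493)
= 0.9493

0.9493


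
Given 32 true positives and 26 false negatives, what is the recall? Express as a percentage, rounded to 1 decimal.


Recall = TP / (TP + FN) * 100
= 32 / (32 + 26)
= 32 / 58
= 0.5517
= 55.2%

55.2


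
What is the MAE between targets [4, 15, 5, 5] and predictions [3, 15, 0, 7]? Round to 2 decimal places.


Absolute errors: [1, 0, 5, 2]
Sum of absolute errors = 8
MAE = 8 / 4 = 2.00

2.00


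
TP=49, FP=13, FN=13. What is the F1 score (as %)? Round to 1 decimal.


Precision = TP / (TP + FP) = 49 / 62 = 0.7903
Recall = TP / (TP + FN) = 49 / 62 = 0.7903
F1 = 2 * P * R / (P + R)
= 2 * 0.7903 * 0.7903 / (0.7903 + 0.7903)
= 1.2492 / 1.5806
= 0.7903
As percentage: 79.0%

79.0


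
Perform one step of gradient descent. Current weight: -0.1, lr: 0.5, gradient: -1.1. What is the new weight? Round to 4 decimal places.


w_new = w_old - lr * gradient
= -0.1 - 0.5 * -1.1
= -0.1 - (-0.55)
= 0.4500

0.4500


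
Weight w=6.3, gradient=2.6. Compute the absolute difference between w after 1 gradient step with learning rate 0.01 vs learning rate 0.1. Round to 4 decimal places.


With lr=0.01: w_new = 6.3 - 0.01 * 2.6 = 6.274
With lr=0.1: w_new = 6.3 - 0.1 * 2.6 = 6.04
Absolute difference = |6.274 - 6.04|
= 0.2340

0.2340


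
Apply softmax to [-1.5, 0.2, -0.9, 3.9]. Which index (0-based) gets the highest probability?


Softmax is a monotonic transformation, so it preserves the argmax.
We need to find the index of the maximum logit.
Index 0: -1.5
Index 1: 0.2
Index 2: -0.9
Index 3: 3.9
Maximum logit = 3.9 at index 3

3


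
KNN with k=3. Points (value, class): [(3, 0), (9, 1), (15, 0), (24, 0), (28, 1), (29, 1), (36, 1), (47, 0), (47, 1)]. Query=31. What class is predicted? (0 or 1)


Distances from query 31:
Point 29 (class 1): distance = 2
Point 28 (class 1): distance = 3
Point 36 (class 1): distance = 5
K=3 nearest neighbors: classes = [1, 1, 1]
Votes for class 1: 3 / 3
Majority vote => class 1

1


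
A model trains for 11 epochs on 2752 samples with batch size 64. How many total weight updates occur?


Iterations per epoch = 2752 / 64 = 43
Total updates = iterations_per_epoch * epochs
= 43 * 11
= 473

473


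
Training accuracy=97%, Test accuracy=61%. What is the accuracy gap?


Gap = train_accuracy - test_accuracy
= 97 - 61
= 36%
This large gap strongly indicates overfitting.

36


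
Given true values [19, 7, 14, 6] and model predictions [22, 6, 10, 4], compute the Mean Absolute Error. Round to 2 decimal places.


Absolute errors: [3, 1, 4, 2]
Sum of absolute errors = 10
MAE = 10 / 4 = 2.50

2.50


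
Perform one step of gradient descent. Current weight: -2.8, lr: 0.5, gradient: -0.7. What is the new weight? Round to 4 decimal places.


w_new = w_old - lr * gradient
= -2.8 - 0.5 * -0.7
= -2.8 - (-0.35)
= -2.4500

-2.4500


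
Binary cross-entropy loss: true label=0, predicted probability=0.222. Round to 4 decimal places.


For y=0: Loss = -log(1-p)
= -log(1 - 0.222)
= -log(0.778)
= -(-0.251)
= 0.2510

0.2510


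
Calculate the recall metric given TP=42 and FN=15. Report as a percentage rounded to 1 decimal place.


Recall = TP / (TP + FN) * 100
= 42 / (42 + 15)
= 42 / 57
= 0.7368
= 73.7%

73.7


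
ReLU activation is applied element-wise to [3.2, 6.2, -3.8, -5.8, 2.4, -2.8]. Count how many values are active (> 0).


ReLU(x) = max(0, x) for each element:
ReLU(3.2) = 3.2
ReLU(6.2) = 6.2
ReLU(-3.8) = 0
ReLU(-5.8) = 0
ReLU(2.4) = 2.4
ReLU(-2.8) = 0
Active neurons (>0): 3

3


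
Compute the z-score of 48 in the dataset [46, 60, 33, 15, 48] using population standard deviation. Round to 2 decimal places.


Mean = (46 + 60 + 33 + 15 + 48) / 5 = 40.4
Variance = sum((x_i - mean)^2) / n = 234.64
Std = sqrt(234.64) = 15.318
Z = (x - mean) / std
= (48 - 40.4) / 15.318
= 7.6 / 15.318
= 0.50

0.50


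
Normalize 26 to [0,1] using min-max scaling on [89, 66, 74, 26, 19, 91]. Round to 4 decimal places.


Min = 19, Max = 91
Range = 91 - 19 = 72
Scaled = (x - min) / (max - min)
= (26 - 19) / 72
= 7 / 72
= 0.0972

0.0972


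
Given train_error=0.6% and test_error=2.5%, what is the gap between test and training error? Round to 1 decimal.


Generalization gap = test_error - train_error
= 2.5 - 0.6
= 1.9%
A small gap suggests good generalization.

1.9


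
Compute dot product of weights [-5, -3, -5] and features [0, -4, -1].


Element-wise products:
-5 * 0 = 0
-3 * -4 = 12
-5 * -1 = 5
Sum = 0 + 12 + 5
= 17

17


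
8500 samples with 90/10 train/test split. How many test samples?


Train samples = 8500 * 90% = 7650
Test samples = 8500 - 7650
= 850

850


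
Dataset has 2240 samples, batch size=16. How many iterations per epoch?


Iterations per epoch = dataset_size / batch_size
= 2240 / 16
= 140

140


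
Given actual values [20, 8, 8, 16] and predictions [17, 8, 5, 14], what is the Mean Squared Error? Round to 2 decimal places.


Differences: [3, 0, 3, 2]
Squared errors: [9, 0, 9, 4]
Sum of squared errors = 22
MSE = 22 / 4 = 5.50

5.50


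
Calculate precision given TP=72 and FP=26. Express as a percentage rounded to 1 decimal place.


Precision = TP / (TP + FP) * 100
= 72 / (72 + 26)
= 72 / 98
= 0.7347
= 73.5%

73.5


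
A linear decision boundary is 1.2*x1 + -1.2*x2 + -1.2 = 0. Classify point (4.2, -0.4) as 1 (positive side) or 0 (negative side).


Compute 1.2 * 4.2 + -1.2 * -0.4 + -1.2
= 5.04 + 0.48 + -1.2
= 4.32
Since 4.32 >= 0, the point is on the positive side.

1


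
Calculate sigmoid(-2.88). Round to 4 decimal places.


sigmoid(z) = 1 / (1 + exp(-z))
exp(-(-2.88)) = exp(2.88) = 17.8143
1 + 17.8143 = 18.8143
1 / 18.8143 = 0.0532

0.0532


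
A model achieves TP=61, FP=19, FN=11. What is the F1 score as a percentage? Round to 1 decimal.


Precision = TP / (TP + FP) = 61 / 80 = 0.7625
Recall = TP / (TP + FN) = 61 / 72 = 0.8472
F1 = 2 * P * R / (P + R)
= 2 * 0.7625 * 0.8472 / (0.7625 + 0.8472)
= 1.292 / 1.6097
= 0.8026
As percentage: 80.3%

80.3


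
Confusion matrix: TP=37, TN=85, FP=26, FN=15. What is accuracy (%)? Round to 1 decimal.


Accuracy = (TP + TN) / (TP + TN + FP + FN) * 100
= (37 + 85) / (37 + 85 + 26 + 15)
= 122 / 163
= 0.7485
= 74.8%

74.8


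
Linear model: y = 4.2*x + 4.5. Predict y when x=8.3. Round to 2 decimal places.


y = 4.2 * 8.3 + (4.5)
= 34.86 + (4.5)
= 39.36

39.36


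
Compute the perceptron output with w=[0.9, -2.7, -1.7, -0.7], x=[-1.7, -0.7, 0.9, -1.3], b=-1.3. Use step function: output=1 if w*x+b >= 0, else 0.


z = w . x + b
= 0.9*-1.7 + -2.7*-0.7 + -1.7*0.9 + -0.7*-1.3 + -1.3
= -1.53 + 1.89 + -1.53 + 0.91 + -1.3
= -0.26 + -1.3
= -1.56
Since z = -1.56 < 0, output = 0

0


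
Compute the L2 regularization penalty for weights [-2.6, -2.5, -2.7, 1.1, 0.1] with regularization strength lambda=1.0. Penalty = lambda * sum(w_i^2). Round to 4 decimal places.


Squaring each weight:
(-2.6)^2 = 6.76
(-2.5)^2 = 6.25
(-2.7)^2 = 7.29
1.1^2 = 1.21
0.1^2 = 0.01
Sum of squares = 21.52
Penalty = 1.0 * 21.52 = 21.5200

21.5200


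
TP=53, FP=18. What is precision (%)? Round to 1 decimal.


Precision = TP / (TP + FP) * 100
= 53 / (53 + 18)
= 53 / 71
= 0.7465
= 74.6%

74.6


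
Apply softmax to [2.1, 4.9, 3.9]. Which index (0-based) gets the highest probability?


Softmax is a monotonic transformation, so it preserves the argmax.
We need to find the index of the maximum logit.
Index 0: 2.1
Index 1: 4.9
Index 2: 3.9
Maximum logit = 4.9 at index 1

1


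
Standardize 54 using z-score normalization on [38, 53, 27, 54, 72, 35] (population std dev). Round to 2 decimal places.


Mean = (38 + 53 + 27 + 54 + 72 + 35) / 6 = 46.5
Variance = sum((x_i - mean)^2) / n = 222.25
Std = sqrt(222.25) = 14.9081
Z = (x - mean) / std
= (54 - 46.5) / 14.9081
= 7.5 / 14.9081
= 0.50

0.50


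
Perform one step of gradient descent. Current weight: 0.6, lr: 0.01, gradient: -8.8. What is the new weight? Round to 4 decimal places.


w_new = w_old - lr * gradient
= 0.6 - 0.01 * -8.8
= 0.6 - (-0.088)
= 0.6880

0.6880


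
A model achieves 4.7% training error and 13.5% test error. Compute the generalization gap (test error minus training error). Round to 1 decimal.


Generalization gap = test_error - train_error
= 13.5 - 4.7
= 8.8%
A moderate gap.

8.8


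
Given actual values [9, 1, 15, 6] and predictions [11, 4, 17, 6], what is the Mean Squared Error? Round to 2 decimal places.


Differences: [-2, -3, -2, 0]
Squared errors: [4, 9, 4, 0]
Sum of squared errors = 17
MSE = 17 / 4 = 4.25

4.25


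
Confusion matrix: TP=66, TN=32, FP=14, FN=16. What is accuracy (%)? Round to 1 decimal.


Accuracy = (TP + TN) / (TP + TN + FP + FN) * 100
= (66 + 32) / (66 + 32 + 14 + 16)
= 98 / 128
= 0.7656
= 76.6%

76.6


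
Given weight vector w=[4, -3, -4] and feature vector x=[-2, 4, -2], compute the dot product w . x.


Element-wise products:
4 * -2 = -8
-3 * 4 = -12
-4 * -2 = 8
Sum = -8 + -12 + 8
= -12

-12


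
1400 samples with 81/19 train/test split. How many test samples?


Train samples = 1400 * 81% = 1134
Test samples = 1400 - 1134
= 266

266


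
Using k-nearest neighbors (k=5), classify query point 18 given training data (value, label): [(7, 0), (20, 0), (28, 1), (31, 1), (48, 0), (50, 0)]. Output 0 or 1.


Distances from query 18:
Point 20 (class 0): distance = 2
Point 28 (class 1): distance = 10
Point 7 (class 0): distance = 11
Point 31 (class 1): distance = 13
Point 48 (class 0): distance = 30
K=5 nearest neighbors: classes = [0, 1, 0, 1, 0]
Votes for class 1: 2 / 5
Majority vote => class 0

0


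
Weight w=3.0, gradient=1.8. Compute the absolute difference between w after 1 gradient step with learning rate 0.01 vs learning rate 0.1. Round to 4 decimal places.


With lr=0.01: w_new = 3.0 - 0.01 * 1.8 = 2.982
With lr=0.1: w_new = 3.0 - 0.1 * 1.8 = 2.82
Absolute difference = |2.982 - 2.82|
= 0.1620

0.1620


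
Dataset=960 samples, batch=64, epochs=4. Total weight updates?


Iterations per epoch = 960 / 64 = 15
Total updates = iterations_per_epoch * epochs
= 15 * 4
= 60

60


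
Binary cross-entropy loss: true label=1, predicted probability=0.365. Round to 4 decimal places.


For y=1: Loss = -log(p)
= -log(0.365)
= -(-1.0079)
= 1.0079

1.0079


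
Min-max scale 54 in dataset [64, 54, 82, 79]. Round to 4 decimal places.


Min = 54, Max = 82
Range = 82 - 54 = 28
Scaled = (x - min) / (max - min)
= (54 - 54) / 28
= 0 / 28
= 0.0000

0.0000


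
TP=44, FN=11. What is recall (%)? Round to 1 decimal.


Recall = TP / (TP + FN) * 100
= 44 / (44 + 11)
= 44 / 55
= 0.8
= 80.0%

80.0


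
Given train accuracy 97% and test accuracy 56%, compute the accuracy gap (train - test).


Gap = train_accuracy - test_accuracy
= 97 - 56
= 41%
This large gap strongly indicates overfitting.

41


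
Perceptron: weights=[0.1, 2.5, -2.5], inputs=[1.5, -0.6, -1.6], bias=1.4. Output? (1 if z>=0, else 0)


z = w . x + b
= 0.1*1.5 + 2.5*-0.6 + -2.5*-1.6 + 1.4
= 0.15 + -1.5 + 4.0 + 1.4
= 2.65 + 1.4
= 4.05
Since z = 4.05 >= 0, output = 1

1


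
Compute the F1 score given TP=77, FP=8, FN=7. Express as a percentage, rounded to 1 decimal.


Precision = TP / (TP + FP) = 77 / 85 = 0.9059
Recall = TP / (TP + FN) = 77 / 84 = 0.9167
F1 = 2 * P * R / (P + R)
= 2 * 0.9059 * 0.9167 / (0.9059 + 0.9167)
= 1.6608 / 1.8225
= 0.9112
As percentage: 91.1%

91.1


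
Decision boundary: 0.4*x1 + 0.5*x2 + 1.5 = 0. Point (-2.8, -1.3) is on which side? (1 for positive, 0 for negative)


Compute 0.4 * -2.8 + 0.5 * -1.3 + 1.5
= -1.12 + -0.65 + 1.5
= -0.27
Since -0.27 < 0, the point is on the negative side.

0


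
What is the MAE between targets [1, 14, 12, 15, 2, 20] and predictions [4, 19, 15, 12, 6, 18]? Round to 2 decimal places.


Absolute errors: [3, 5, 3, 3, 4, 2]
Sum of absolute errors = 20
MAE = 20 / 6 = 3.33

3.33


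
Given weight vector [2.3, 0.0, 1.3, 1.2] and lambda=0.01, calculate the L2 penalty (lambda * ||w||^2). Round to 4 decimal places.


Squaring each weight:
2.3^2 = 5.29
0.0^2 = 0.0
1.3^2 = 1.69
1.2^2 = 1.44
Sum of squares = 8.42
Penalty = 0.01 * 8.42 = 0.0842

0.0842


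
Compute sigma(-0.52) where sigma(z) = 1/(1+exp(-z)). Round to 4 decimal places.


sigmoid(z) = 1 / (1 + exp(-z))
exp(-(-0.52)) = exp(0.52) = 1.682
1 + 1.682 = 2.682
1 / 2.682 = 0.3729

0.3729


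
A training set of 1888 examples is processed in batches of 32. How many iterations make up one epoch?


Iterations per epoch = dataset_size / batch_size
= 1888 / 32
= 59

59


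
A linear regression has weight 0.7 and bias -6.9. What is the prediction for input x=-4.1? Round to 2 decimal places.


y = 0.7 * -4.1 + (-6.9)
= -2.87 + (-6.9)
= -9.77

-9.77


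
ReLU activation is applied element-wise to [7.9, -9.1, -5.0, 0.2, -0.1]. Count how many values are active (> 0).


ReLU(x) = max(0, x) for each element:
ReLU(7.9) = 7.9
ReLU(-9.1) = 0
ReLU(-5.0) = 0
ReLU(0.2) = 0.2
ReLU(-0.1) = 0
Active neurons (>0): 2

2


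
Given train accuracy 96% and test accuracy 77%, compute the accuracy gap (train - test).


Gap = train_accuracy - test_accuracy
= 96 - 77
= 19%
This gap suggests the model is overfitting.

19


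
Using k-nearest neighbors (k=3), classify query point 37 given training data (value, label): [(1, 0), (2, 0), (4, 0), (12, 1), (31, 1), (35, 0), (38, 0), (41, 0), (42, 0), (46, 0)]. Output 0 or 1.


Distances from query 37:
Point 38 (class 0): distance = 1
Point 35 (class 0): distance = 2
Point 41 (class 0): distance = 4
K=3 nearest neighbors: classes = [0, 0, 0]
Votes for class 1: 0 / 3
Majority vote => class 0

0


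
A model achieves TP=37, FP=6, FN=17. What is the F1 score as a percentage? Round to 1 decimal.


Precision = TP / (TP + FP) = 37 / 43 = 0.8605
Recall = TP / (TP + FN) = 37 / 54 = 0.6852
F1 = 2 * P * R / (P + R)
= 2 * 0.8605 * 0.6852 / (0.8605 + 0.6852)
= 1.1792 / 1.5457
= 0.7629
As percentage: 76.3%

76.3


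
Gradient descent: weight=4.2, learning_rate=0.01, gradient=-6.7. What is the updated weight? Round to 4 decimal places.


w_new = w_old - lr * gradient
= 4.2 - 0.01 * -6.7
= 4.2 - (-0.067)
= 4.2670

4.2670


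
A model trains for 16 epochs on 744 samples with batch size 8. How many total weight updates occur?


Iterations per epoch = 744 / 8 = 93
Total updates = iterations_per_epoch * epochs
= 93 * 16
= 1488

1488


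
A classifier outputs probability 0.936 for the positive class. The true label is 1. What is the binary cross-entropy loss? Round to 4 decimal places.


For y=1: Loss = -log(p)
= -log(0.936)
= -(-0.0661)
= 0.0661

0.0661


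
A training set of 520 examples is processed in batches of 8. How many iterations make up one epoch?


Iterations per epoch = dataset_size / batch_size
= 520 / 8
= 65

65


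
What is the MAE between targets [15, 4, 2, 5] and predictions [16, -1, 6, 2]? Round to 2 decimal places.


Absolute errors: [1, 5, 4, 3]
Sum of absolute errors = 13
MAE = 13 / 4 = 3.25

3.25


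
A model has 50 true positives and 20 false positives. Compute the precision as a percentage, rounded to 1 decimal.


Precision = TP / (TP + FP) * 100
= 50 / (50 + 20)
= 50 / 70
= 0.7143
= 71.4%

71.4


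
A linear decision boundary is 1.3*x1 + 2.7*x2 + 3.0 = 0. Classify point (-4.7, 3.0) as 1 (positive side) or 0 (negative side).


Compute 1.3 * -4.7 + 2.7 * 3.0 + 3.0
= -6.11 + 8.1 + 3.0
= 4.99
Since 4.99 >= 0, the point is on the positive side.

1


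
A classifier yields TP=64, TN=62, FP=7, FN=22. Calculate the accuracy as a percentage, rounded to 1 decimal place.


Accuracy = (TP + TN) / (TP + TN + FP + FN) * 100
= (64 + 62) / (64 + 62 + 7 + 22)
= 126 / 155
= 0.8129
= 81.3%

81.3


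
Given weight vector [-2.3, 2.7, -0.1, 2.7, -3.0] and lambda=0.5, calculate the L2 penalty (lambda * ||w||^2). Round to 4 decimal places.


Squaring each weight:
(-2.3)^2 = 5.29
2.7^2 = 7.29
(-0.1)^2 = 0.01
2.7^2 = 7.29
(-3.0)^2 = 9.0
Sum of squares = 28.88
Penalty = 0.5 * 28.88 = 14.4400

14.4400


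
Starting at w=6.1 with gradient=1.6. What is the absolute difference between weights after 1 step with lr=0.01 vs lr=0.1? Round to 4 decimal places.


With lr=0.01: w_new = 6.1 - 0.01 * 1.6 = 6.084
With lr=0.1: w_new = 6.1 - 0.1 * 1.6 = 5.94
Absolute difference = |6.084 - 5.94|
= 0.1440

0.1440


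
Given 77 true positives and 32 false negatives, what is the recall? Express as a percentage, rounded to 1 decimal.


Recall = TP / (TP + FN) * 100
= 77 / (77 + 32)
= 77 / 109
= 0.7064
= 70.6%

70.6


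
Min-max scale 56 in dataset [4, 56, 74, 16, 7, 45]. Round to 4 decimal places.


Min = 4, Max = 74
Range = 74 - 4 = 70
Scaled = (x - min) / (max - min)
= (56 - 4) / 70
= 52 / 70
= 0.7429

0.7429


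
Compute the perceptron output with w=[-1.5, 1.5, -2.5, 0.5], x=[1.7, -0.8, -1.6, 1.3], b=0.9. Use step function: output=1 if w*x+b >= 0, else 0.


z = w . x + b
= -1.5*1.7 + 1.5*-0.8 + -2.5*-1.6 + 0.5*1.3 + 0.9
= -2.55 + -1.2 + 4.0 + 0.65 + 0.9
= 0.9 + 0.9
= 1.8
Since z = 1.8 >= 0, output = 1

1


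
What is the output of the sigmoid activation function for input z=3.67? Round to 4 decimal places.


sigmoid(z) = 1 / (1 + exp(-z))
exp(-(3.67)) = exp(-3.67) = 0.0255
1 + 0.0255 = 1.0255
1 / 1.0255 = 0.9752

0.9752


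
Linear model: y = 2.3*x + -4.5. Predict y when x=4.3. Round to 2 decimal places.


y = 2.3 * 4.3 + (-4.5)
= 9.89 + (-4.5)
= 5.39

5.39


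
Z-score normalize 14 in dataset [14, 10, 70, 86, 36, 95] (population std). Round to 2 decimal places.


Mean = (14 + 10 + 70 + 86 + 36 + 95) / 6 = 51.8333
Variance = sum((x_i - mean)^2) / n = 1132.1389
Std = sqrt(1132.1389) = 33.6473
Z = (x - mean) / std
= (14 - 51.8333) / 33.6473
= -37.8333 / 33.6473
= -1.12

-1.12


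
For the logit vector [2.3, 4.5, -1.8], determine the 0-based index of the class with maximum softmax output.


Softmax is a monotonic transformation, so it preserves the argmax.
We need to find the index of the maximum logit.
Index 0: 2.3
Index 1: 4.5
Index 2: -1.8
Maximum logit = 4.5 at index 1

1


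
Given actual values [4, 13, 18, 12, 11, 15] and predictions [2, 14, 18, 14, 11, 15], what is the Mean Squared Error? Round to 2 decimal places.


Differences: [2, -1, 0, -2, 0, 0]
Squared errors: [4, 1, 0, 4, 0, 0]
Sum of squared errors = 9
MSE = 9 / 6 = 1.50

1.50


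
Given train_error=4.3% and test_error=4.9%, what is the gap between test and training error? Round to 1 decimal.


Generalization gap = test_error - train_error
= 4.9 - 4.3
= 0.6%
A small gap suggests good generalization.

0.6


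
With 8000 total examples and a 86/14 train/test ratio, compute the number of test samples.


Train samples = 8000 * 86% = 6880
Test samples = 8000 - 6880
= 1120

1120


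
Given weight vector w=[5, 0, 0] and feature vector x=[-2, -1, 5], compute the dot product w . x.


Element-wise products:
5 * -2 = -10
0 * -1 = 0
0 * 5 = 0
Sum = -10 + 0 + 0
= -10

-10


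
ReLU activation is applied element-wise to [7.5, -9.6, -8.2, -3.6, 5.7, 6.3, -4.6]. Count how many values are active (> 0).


ReLU(x) = max(0, x) for each element:
ReLU(7.5) = 7.5
ReLU(-9.6) = 0
ReLU(-8.2) = 0
ReLU(-3.6) = 0
ReLU(5.7) = 5.7
ReLU(6.3) = 6.3
ReLU(-4.6) = 0
Active neurons (>0): 3

3


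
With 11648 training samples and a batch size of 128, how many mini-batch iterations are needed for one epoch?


Iterations per epoch = dataset_size / batch_size
= 11648 / 128
= 91

91


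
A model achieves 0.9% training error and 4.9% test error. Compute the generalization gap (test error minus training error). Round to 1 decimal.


Generalization gap = test_error - train_error
= 4.9 - 0.9
= 4.0%
A moderate gap.

4.0


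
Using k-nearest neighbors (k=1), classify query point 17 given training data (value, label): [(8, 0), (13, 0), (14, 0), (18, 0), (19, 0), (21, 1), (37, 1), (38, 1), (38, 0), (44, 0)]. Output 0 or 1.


Distances from query 17:
Point 18 (class 0): distance = 1
K=1 nearest neighbors: classes = [0]
Votes for class 1: 0 / 1
Majority vote => class 0

0


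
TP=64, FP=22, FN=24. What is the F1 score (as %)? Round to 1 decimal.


Precision = TP / (TP + FP) = 64 / 86 = 0.7442
Recall = TP / (TP + FN) = 64 / 88 = 0.7273
F1 = 2 * P * R / (P + R)
= 2 * 0.7442 * 0.7273 / (0.7442 + 0.7273)
= 1.0825 / 1.4715
= 0.7356
As percentage: 73.6%

73.6


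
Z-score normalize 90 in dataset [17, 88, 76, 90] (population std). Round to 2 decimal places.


Mean = (17 + 88 + 76 + 90) / 4 = 67.75
Variance = sum((x_i - mean)^2) / n = 887.1875
Std = sqrt(887.1875) = 29.7857
Z = (x - mean) / std
= (90 - 67.75) / 29.7857
= 22.25 / 29.7857
= 0.75

0.75


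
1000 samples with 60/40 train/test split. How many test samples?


Train samples = 1000 * 60% = 600
Test samples = 1000 - 600
= 400

400


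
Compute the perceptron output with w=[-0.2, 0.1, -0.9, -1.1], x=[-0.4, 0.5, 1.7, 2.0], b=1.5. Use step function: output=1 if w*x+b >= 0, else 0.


z = w . x + b
= -0.2*-0.4 + 0.1*0.5 + -0.9*1.7 + -1.1*2.0 + 1.5
= 0.08 + 0.05 + -1.53 + -2.2 + 1.5
= -3.6 + 1.5
= -2.1
Since z = -2.1 < 0, output = 0

0


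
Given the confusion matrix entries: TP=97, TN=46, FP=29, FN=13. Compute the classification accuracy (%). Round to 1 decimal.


Accuracy = (TP + TN) / (TP + TN + FP + FN) * 100
= (97 + 46) / (97 + 46 + 29 + 13)
= 143 / 185
= 0.773
= 77.3%

77.3


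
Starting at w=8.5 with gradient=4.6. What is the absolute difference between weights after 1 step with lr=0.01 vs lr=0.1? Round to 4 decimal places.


With lr=0.01: w_new = 8.5 - 0.01 * 4.6 = 8.454
With lr=0.1: w_new = 8.5 - 0.1 * 4.6 = 8.04
Absolute difference = |8.454 - 8.04|
= 0.4140

0.4140


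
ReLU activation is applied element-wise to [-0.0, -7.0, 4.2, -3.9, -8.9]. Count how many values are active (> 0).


ReLU(x) = max(0, x) for each element:
ReLU(-0.0) = 0
ReLU(-7.0) = 0
ReLU(4.2) = 4.2
ReLU(-3.9) = 0
ReLU(-8.9) = 0
Active neurons (>0): 1

1


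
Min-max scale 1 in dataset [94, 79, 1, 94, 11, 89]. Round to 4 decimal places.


Min = 1, Max = 94
Range = 94 - 1 = 93
Scaled = (x - min) / (max - min)
= (1 - 1) / 93
= 0 / 93
= 0.0000

0.0000


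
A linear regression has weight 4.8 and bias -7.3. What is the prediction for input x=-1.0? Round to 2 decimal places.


y = 4.8 * -1.0 + (-7.3)
= -4.8 + (-7.3)
= -12.10

-12.10


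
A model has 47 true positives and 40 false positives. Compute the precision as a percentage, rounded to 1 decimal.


Precision = TP / (TP + FP) * 100
= 47 / (47 + 40)
= 47 / 87
= 0.5402
= 54.0%

54.0


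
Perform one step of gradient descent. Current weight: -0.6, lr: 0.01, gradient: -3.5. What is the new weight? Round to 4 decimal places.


w_new = w_old - lr * gradient
= -0.6 - 0.01 * -3.5
= -0.6 - (-0.035)
= -0.5650

-0.5650


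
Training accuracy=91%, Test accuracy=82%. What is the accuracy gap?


Gap = train_accuracy - test_accuracy
= 91 - 82
= 9%
This moderate gap may indicate mild overfitting.

9


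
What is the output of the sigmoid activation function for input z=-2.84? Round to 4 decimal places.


sigmoid(z) = 1 / (1 + exp(-z))
exp(-(-2.84)) = exp(2.84) = 17.1158
1 + 17.1158 = 18.1158
1 / 18.1158 = 0.0552

0.0552


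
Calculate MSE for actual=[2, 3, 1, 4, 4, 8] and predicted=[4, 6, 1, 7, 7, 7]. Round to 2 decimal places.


Differences: [-2, -3, 0, -3, -3, 1]
Squared errors: [4, 9, 0, 9, 9, 1]
Sum of squared errors = 32
MSE = 32 / 6 = 5.33

5.33


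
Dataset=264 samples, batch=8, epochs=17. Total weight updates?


Iterations per epoch = 264 / 8 = 33
Total updates = iterations_per_epoch * epochs
= 33 * 17
= 561

561


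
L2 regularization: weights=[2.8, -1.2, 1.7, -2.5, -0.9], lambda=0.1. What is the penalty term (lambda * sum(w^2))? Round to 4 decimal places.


Squaring each weight:
2.8^2 = 7.84
(-1.2)^2 = 1.44
1.7^2 = 2.89
(-2.5)^2 = 6.25
(-0.9)^2 = 0.81
Sum of squares = 19.23
Penalty = 0.1 * 19.23 = 1.9230

1.9230


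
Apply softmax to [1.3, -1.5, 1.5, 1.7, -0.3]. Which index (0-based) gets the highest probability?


Softmax is a monotonic transformation, so it preserves the argmax.
We need to find the index of the maximum logit.
Index 0: 1.3
Index 1: -1.5
Index 2: 1.5
Index 3: 1.7
Index 4: -0.3
Maximum logit = 1.7 at index 3

3


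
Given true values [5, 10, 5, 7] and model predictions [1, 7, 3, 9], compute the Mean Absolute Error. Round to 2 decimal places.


Absolute errors: [4, 3, 2, 2]
Sum of absolute errors = 11
MAE = 11 / 4 = 2.75

2.75


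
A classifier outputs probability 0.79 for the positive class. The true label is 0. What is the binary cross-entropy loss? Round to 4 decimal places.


For y=0: Loss = -log(1-p)
= -log(1 - 0.79)
= -log(0.21)
= -(-1.5606)
= 1.5606

1.5606


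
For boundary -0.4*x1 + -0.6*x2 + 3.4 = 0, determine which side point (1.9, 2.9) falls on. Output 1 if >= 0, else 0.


Compute -0.4 * 1.9 + -0.6 * 2.9 + 3.4
= -0.76 + -1.74 + 3.4
= 0.9
Since 0.9 >= 0, the point is on the positive side.

1


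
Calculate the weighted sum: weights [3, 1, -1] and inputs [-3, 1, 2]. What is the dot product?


Element-wise products:
3 * -3 = -9
1 * 1 = 1
-1 * 2 = -2
Sum = -9 + 1 + -2
= -10

-10
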